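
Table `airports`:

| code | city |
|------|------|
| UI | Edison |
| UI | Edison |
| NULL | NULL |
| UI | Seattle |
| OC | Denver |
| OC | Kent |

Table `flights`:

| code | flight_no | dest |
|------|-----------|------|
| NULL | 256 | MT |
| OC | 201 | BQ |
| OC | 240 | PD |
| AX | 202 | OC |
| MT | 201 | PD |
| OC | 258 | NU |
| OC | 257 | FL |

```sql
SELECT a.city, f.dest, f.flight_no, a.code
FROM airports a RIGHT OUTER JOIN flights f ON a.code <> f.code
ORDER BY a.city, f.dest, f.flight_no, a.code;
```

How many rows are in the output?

23

RIGHT JOIN keeps every row from `flights`; unmatched rows get NULL for `airports`'s columns.
Matching on a.code <> f.code. A NULL in a compared column never satisfies the condition.
- a[0] code=UI → 6 match(es) in f → 6 row(s).
- a[1] code=UI → 6 match(es) in f → 6 row(s).
- a[2] code=NULL → no match.
- a[3] code=UI → 6 match(es) in f → 6 row(s).
- a[4] code=OC → 2 match(es) in f → 2 row(s).
- a[5] code=OC → 2 match(es) in f → 2 row(s).
- 1 row(s) from f found no a partner → padded with NULL.
Total: 22 matched + 1 padded = 23 rows.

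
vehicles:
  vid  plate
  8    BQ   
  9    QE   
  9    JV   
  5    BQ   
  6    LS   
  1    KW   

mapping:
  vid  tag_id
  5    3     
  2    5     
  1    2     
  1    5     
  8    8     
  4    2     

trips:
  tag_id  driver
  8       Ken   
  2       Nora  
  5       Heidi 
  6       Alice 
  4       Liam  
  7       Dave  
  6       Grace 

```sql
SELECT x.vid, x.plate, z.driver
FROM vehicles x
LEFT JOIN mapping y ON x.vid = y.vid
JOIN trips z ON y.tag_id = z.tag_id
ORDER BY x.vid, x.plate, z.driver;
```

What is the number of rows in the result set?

3

Step 1 — x LEFT JOIN y on vid → 7 row(s).
Then INNER JOIN `trips z` on tag_id: keep only rows whose y.tag_id appears in z.
Result: 3 row(s).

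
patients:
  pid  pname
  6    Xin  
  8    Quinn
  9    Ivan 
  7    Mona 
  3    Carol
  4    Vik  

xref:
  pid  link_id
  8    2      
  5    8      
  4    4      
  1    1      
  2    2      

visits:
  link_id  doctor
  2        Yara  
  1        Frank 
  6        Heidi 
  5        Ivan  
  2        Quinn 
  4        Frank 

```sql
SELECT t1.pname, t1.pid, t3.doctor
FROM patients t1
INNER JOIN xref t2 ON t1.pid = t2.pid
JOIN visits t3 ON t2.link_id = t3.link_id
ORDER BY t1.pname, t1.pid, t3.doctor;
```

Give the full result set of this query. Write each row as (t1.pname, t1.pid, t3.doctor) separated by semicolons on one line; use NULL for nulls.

(Quinn, 8, Quinn); (Quinn, 8, Yara); (Vik, 4, Frank)

Evaluate left to right. First `patients t1 INNER JOIN xref t2` on pid: 2 row(s).
Then INNER JOIN `visits t3` on link_id: keep only rows whose t2.link_id appears in t3.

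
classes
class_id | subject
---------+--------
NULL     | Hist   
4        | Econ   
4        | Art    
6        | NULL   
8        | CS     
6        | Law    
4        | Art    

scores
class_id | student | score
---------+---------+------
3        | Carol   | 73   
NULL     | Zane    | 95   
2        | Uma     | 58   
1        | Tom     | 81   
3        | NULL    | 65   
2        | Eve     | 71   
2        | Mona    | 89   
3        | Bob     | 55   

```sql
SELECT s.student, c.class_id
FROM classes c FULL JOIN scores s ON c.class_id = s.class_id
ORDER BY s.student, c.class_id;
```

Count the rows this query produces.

FULL OUTER JOIN keeps every row from both sides; unmatched rows get NULL for the other side's columns.
Matching on c.class_id = s.class_id. A NULL in a compared column never satisfies the condition.
- c (class_id=NULL) has no partner → padded with NULL.
- c (class_id=4) has no partner → padded with NULL.
- c (class_id=4) has no partner → padded with NULL.
- c (class_id=6) has no partner → padded with NULL.
- c (class_id=8) has no partner → padded with NULL.
- c (class_id=6) has no partner → padded with NULL.
- c (class_id=4) has no partner → padded with NULL.
- plus 8 unmatched s row(s), each kept with NULL c columns.
Total: 0 matched + 15 padded = 15 rows.

15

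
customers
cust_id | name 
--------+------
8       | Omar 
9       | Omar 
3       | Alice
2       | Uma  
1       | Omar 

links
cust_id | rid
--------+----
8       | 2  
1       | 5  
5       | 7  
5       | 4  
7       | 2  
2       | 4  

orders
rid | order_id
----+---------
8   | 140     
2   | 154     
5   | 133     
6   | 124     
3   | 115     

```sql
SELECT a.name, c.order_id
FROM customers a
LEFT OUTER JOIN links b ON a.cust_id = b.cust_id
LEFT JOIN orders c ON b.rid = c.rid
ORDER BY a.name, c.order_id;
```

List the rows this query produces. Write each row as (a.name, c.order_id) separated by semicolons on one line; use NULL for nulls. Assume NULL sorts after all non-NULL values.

(Alice, NULL); (Omar, 133); (Omar, 154); (Omar, NULL); (Uma, NULL)

Step 1 — a LEFT JOIN b on cust_id → 5 row(s).
Then LEFT JOIN `orders c` on rid: each of those 5 rows is kept; rows whose b.rid has no match in c get NULL for c's columns.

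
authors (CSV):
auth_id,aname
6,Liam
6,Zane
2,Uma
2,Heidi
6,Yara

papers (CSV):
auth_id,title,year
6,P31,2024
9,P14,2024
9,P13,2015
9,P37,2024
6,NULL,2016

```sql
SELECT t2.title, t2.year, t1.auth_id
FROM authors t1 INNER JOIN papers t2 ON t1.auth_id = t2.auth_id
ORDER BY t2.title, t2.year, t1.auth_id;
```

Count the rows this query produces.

6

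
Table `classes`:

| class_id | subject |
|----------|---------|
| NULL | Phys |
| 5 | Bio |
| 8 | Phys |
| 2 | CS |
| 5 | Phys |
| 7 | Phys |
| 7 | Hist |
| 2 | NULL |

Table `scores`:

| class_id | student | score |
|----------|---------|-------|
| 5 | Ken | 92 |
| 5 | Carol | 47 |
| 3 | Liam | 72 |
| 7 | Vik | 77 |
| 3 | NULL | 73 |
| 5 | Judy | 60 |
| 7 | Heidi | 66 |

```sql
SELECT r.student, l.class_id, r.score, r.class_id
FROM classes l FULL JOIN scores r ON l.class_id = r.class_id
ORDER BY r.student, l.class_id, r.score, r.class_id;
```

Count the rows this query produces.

16

FULL OUTER JOIN keeps every row from both sides; unmatched rows get NULL for the other side's columns.
Matching on l.class_id = r.class_id. A NULL in a compared column never satisfies the condition.
- l (class_id=NULL) has no partner → padded with NULL.
- l (class_id=5) pairs with 3 row(s) of r.
- l (class_id=8) has no partner → padded with NULL.
- l (class_id=2) has no partner → padded with NULL.
- l (class_id=5) pairs with 3 row(s) of r.
- l (class_id=7) pairs with 2 row(s) of r.
- l (class_id=7) pairs with 2 row(s) of r.
- l (class_id=2) has no partner → padded with NULL.
- plus 2 unmatched r row(s), each kept with NULL l columns.
Total: 10 matched + 6 padded = 16 rows.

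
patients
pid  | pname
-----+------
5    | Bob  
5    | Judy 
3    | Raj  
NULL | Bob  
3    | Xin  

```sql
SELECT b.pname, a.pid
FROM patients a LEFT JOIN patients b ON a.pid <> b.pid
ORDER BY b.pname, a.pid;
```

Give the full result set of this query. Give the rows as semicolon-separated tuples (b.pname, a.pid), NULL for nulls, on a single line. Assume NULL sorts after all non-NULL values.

LEFT JOIN keeps every row from `patients a`; unmatched rows get NULL for `patients b`'s columns.
Matching on a.pid <> b.pid. A NULL in a compared column never satisfies the condition.
- a row (pid=5): matches 2 b row(s) → 2 output row(s).
- a row (pid=5): matches 2 b row(s) → 2 output row(s).
- a row (pid=3): matches 2 b row(s) → 2 output row(s).
- a row (pid=NULL): no match → kept, b columns NULL.
- a row (pid=3): matches 2 b row(s) → 2 output row(s).
After projecting and ordering:
b.pname | a.pid
Bob | 3
Bob | 3
Judy | 3
Judy | 3
Raj | 5
Raj | 5
Xin | 5
Xin | 5
NULL | NULL

(Bob, 3); (Bob, 3); (Judy, 3); (Judy, 3); (Raj, 5); (Raj, 5); (Xin, 5); (Xin, 5); (NULL, NULL)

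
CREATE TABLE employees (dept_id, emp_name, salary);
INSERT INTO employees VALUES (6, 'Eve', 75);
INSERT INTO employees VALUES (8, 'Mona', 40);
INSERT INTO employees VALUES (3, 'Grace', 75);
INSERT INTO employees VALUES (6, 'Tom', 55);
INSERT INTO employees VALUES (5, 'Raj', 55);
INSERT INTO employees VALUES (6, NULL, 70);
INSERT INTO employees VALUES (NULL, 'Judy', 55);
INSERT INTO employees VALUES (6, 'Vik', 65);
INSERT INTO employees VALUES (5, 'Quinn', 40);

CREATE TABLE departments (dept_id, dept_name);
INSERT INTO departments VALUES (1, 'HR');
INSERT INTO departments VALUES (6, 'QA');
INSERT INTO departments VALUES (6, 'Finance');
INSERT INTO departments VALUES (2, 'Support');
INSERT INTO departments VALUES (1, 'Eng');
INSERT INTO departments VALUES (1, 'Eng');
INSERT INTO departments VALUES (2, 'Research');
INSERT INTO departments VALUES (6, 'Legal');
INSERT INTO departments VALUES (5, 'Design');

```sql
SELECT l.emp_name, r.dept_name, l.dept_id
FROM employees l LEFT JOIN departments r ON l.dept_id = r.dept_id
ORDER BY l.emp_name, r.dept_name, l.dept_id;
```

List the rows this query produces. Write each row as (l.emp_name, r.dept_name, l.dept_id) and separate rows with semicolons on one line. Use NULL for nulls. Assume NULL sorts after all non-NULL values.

(Eve, Finance, 6); (Eve, Legal, 6); (Eve, QA, 6); (Grace, NULL, 3); (Judy, NULL, NULL); (Mona, NULL, 8); (Quinn, Design, 5); (Raj, Design, 5); (Tom, Finance, 6); (Tom, Legal, 6); (Tom, QA, 6); (Vik, Finance, 6); (Vik, Legal, 6); (Vik, QA, 6); (NULL, Finance, 6); (NULL, Legal, 6); (NULL, QA, 6)

LEFT JOIN keeps every row from `employees`; unmatched rows get NULL for `departments`'s columns.
Matching on l.dept_id = r.dept_id. A NULL in a compared column never satisfies the condition.
- dept_id=6: 3 matching r row(s), so 3 row(s) emitted.
- dept_id=8: no r row matches, row kept with r columns NULL.
- dept_id=3: no r row matches, row kept with r columns NULL.
- dept_id=6: 3 matching r row(s), so 3 row(s) emitted.
- dept_id=5: 1 matching r row(s), so 1 row(s) emitted.
- dept_id=6: 3 matching r row(s), so 3 row(s) emitted.
- dept_id=NULL: no r row matches, row kept with r columns NULL.
- dept_id=6: 3 matching r row(s), so 3 row(s) emitted.
- dept_id=5: 1 matching r row(s), so 1 row(s) emitted.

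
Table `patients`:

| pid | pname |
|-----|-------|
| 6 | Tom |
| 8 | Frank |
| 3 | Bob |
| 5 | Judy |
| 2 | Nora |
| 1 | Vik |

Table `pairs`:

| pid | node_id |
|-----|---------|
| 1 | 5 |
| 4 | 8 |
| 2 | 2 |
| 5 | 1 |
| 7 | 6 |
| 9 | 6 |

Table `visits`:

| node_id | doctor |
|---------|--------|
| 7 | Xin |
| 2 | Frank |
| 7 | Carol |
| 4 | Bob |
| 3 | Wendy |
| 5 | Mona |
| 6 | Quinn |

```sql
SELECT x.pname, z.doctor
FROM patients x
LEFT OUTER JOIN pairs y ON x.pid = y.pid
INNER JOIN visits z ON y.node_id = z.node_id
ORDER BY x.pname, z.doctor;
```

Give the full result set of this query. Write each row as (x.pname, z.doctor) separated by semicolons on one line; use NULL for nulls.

(Nora, Frank); (Vik, Mona)

Joins associate left-to-right: patients LEFT JOIN pairs on pid gives 6 intermediate row(s).
Then INNER JOIN `visits z` on node_id: keep only rows whose y.node_id appears in z.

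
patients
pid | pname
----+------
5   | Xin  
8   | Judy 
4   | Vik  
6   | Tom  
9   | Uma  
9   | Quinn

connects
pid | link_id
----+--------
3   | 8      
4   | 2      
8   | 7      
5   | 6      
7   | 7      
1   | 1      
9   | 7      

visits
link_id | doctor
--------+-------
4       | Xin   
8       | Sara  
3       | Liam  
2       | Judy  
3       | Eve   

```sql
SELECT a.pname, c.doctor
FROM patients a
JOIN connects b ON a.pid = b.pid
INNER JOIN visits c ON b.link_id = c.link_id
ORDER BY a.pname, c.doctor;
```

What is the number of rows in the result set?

Joins associate left-to-right: patients INNER JOIN connects on pid gives 5 intermediate row(s).
Then INNER JOIN `visits c` on link_id: keep only rows whose b.link_id appears in c.
Result: 1 row(s).

1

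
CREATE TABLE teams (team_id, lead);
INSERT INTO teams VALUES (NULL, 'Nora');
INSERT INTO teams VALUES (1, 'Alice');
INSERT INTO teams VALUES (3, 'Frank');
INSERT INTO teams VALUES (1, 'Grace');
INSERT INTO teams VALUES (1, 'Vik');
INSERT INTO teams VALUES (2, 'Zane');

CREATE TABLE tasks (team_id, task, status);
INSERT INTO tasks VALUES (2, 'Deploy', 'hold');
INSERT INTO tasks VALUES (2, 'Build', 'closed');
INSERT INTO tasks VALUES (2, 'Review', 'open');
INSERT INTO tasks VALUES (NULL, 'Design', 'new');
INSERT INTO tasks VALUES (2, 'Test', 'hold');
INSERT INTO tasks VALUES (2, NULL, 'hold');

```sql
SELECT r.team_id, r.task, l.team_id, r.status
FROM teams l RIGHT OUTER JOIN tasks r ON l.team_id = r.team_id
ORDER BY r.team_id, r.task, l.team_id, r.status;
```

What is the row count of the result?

6

RIGHT JOIN keeps every row from `tasks`; unmatched rows get NULL for `teams`'s columns.
Matching on l.team_id = r.team_id. A NULL in a compared column never satisfies the condition.
Matched pairs: 5; unmatched r rows kept: 1.
Total: 5 matched + 1 padded = 6 rows.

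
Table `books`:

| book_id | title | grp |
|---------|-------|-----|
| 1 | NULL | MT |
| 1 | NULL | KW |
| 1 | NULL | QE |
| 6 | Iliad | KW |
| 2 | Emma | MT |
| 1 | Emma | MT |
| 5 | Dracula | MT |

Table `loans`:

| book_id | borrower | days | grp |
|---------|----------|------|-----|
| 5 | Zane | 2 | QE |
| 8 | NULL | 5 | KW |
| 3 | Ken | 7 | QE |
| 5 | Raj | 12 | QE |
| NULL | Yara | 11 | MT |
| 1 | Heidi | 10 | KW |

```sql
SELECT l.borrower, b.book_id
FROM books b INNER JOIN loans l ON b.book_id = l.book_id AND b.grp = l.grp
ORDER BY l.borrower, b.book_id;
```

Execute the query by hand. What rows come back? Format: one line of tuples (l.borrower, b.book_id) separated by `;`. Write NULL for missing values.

(Heidi, 1)

INNER JOIN keeps only pairs where the ON condition holds.
Matching on b.book_id = l.book_id AND b.grp = l.grp. A NULL in a compared column never satisfies the condition.
- b row (book_id=1, grp=MT): no match → dropped.
- b row (book_id=1, grp=KW): matches 1 l row(s) → 1 output row(s).
- b row (book_id=1, grp=QE): no match → dropped.
- b row (book_id=6, grp=KW): no match → dropped.
- b row (book_id=2, grp=MT): no match → dropped.
- b row (book_id=1, grp=MT): no match → dropped.
- b row (book_id=5, grp=MT): no match → dropped.
After projecting and ordering:
l.borrower | b.book_id
Heidi | 1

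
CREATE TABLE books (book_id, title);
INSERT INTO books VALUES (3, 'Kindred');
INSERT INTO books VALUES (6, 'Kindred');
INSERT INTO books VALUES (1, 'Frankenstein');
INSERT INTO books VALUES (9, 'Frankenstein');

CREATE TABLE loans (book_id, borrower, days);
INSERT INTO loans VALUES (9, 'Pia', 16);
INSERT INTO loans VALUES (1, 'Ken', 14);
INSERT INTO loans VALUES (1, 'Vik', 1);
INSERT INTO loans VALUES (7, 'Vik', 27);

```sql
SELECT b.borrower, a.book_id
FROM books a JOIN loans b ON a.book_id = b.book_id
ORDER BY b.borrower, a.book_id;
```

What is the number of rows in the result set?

3

INNER JOIN keeps only pairs where the ON condition holds.
Matching on a.book_id = b.book_id.
Matched pairs: 3.
Total: 3 rows.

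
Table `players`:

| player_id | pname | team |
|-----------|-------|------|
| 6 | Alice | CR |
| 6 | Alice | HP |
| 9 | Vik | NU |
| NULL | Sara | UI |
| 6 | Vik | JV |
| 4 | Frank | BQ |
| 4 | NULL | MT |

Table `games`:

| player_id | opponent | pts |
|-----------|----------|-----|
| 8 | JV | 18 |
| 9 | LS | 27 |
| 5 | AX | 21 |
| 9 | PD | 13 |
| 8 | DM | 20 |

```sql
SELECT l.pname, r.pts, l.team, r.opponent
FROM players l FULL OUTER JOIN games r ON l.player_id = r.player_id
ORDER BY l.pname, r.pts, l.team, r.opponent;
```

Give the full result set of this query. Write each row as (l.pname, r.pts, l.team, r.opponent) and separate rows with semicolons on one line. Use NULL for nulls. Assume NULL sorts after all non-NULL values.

(Alice, NULL, CR, NULL); (Alice, NULL, HP, NULL); (Frank, NULL, BQ, NULL); (Sara, NULL, UI, NULL); (Vik, 13, NU, PD); (Vik, 27, NU, LS); (Vik, NULL, JV, NULL); (NULL, 18, NULL, JV); (NULL, 20, NULL, DM); (NULL, 21, NULL, AX); (NULL, NULL, MT, NULL)

FULL OUTER JOIN keeps every row from both sides; unmatched rows get NULL for the other side's columns.
Matching on l.player_id = r.player_id. A NULL in a compared column never satisfies the condition.
Matched pairs: 2; unmatched l rows kept: 6; unmatched r rows kept: 3.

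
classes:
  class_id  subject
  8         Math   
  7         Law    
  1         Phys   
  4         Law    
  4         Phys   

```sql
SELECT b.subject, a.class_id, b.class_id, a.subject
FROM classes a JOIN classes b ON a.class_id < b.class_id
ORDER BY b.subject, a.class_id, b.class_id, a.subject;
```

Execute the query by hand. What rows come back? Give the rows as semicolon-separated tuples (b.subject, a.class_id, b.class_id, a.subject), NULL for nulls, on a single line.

INNER JOIN keeps only pairs where the ON condition holds.
Matching on a.class_id < b.class_id.
- a (class_id=8) has no partner → excluded.
- a (class_id=7) pairs with 1 row(s) of b.
- a (class_id=1) pairs with 4 row(s) of b.
- a (class_id=4) pairs with 2 row(s) of b.
- a (class_id=4) pairs with 2 row(s) of b.
After projecting and ordering:
b.subject | a.class_id | b.class_id | a.subject
Law | 1 | 4 | Phys
Law | 1 | 7 | Phys
Law | 4 | 7 | Law
Law | 4 | 7 | Phys
Math | 1 | 8 | Phys
Math | 4 | 8 | Law
Math | 4 | 8 | Phys
Math | 7 | 8 | Law
Phys | 1 | 4 | Phys

(Law, 1, 4, Phys); (Law, 1, 7, Phys); (Law, 4, 7, Law); (Law, 4, 7, Phys); (Math, 1, 8, Phys); (Math, 4, 8, Law); (Math, 4, 8, Phys); (Math, 7, 8, Law); (Phys, 1, 4, Phys)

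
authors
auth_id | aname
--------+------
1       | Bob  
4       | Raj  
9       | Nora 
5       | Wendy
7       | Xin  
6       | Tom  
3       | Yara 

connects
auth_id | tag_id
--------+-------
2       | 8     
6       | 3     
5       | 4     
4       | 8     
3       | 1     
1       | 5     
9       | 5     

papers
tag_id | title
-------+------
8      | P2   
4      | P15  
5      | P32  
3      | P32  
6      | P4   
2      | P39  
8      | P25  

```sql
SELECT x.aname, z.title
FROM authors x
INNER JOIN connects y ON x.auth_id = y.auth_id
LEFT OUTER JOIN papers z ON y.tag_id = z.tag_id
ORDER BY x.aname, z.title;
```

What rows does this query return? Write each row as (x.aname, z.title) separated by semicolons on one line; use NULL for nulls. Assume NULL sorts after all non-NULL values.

Evaluate left to right. First `authors x INNER JOIN connects y` on auth_id: 6 row(s).
Then LEFT JOIN `papers z` on tag_id: each of those 6 rows is kept; rows whose y.tag_id has no match in z get NULL for z's columns.

(Bob, P32); (Nora, P32); (Raj, P2); (Raj, P25); (Tom, P32); (Wendy, P15); (Yara, NULL)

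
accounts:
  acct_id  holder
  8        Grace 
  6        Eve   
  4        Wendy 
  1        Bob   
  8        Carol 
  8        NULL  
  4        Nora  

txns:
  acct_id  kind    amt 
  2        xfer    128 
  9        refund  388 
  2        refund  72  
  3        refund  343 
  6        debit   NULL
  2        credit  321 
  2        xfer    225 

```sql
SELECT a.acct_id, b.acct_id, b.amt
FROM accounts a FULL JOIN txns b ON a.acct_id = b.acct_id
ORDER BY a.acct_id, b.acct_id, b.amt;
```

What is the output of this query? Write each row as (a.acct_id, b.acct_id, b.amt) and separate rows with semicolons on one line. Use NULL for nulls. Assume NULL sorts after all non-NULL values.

(1, NULL, NULL); (4, NULL, NULL); (4, NULL, NULL); (6, 6, NULL); (8, NULL, NULL); (8, NULL, NULL); (8, NULL, NULL); (NULL, 2, 72); (NULL, 2, 128); (NULL, 2, 225); (NULL, 2, 321); (NULL, 3, 343); (NULL, 9, 388)

FULL OUTER JOIN keeps every row from both sides; unmatched rows get NULL for the other side's columns.
Matching on a.acct_id = b.acct_id.
Matched pairs: 1; unmatched a rows kept: 6; unmatched b rows kept: 6.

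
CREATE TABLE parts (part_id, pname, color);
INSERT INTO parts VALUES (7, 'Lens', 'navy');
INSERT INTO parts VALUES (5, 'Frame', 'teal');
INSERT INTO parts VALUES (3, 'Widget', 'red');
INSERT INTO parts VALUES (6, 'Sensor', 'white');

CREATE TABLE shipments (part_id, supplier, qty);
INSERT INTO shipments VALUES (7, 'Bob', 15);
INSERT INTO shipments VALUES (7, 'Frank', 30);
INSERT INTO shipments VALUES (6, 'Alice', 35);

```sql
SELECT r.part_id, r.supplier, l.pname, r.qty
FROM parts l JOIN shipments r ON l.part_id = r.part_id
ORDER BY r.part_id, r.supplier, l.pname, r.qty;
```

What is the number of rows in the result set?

3

INNER JOIN keeps only pairs where the ON condition holds.
Matching on l.part_id = r.part_id.
- l (part_id=7) pairs with 2 row(s) of r.
- l (part_id=5) has no partner → excluded.
- l (part_id=3) has no partner → excluded.
- l (part_id=6) pairs with 1 row(s) of r.
Total: 3 rows.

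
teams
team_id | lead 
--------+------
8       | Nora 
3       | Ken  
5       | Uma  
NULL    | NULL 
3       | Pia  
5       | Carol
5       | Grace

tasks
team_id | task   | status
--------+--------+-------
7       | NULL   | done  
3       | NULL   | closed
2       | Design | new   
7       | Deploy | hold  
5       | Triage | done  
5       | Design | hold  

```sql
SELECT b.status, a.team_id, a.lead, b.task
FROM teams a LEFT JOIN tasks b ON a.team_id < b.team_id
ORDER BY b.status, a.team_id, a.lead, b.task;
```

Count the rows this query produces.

16

LEFT JOIN keeps every row from `teams`; unmatched rows get NULL for `tasks`'s columns.
Matching on a.team_id < b.team_id. A NULL in a compared column never satisfies the condition.
- a[0] team_id=8 → no match; kept with NULLs on the b side.
- a[1] team_id=3 → 4 match(es) in b → 4 row(s).
- a[2] team_id=5 → 2 match(es) in b → 2 row(s).
- a[3] team_id=NULL → no match; kept with NULLs on the b side.
- a[4] team_id=3 → 4 match(es) in b → 4 row(s).
- a[5] team_id=5 → 2 match(es) in b → 2 row(s).
- a[6] team_id=5 → 2 match(es) in b → 2 row(s).
Total: 14 matched + 2 padded = 16 rows.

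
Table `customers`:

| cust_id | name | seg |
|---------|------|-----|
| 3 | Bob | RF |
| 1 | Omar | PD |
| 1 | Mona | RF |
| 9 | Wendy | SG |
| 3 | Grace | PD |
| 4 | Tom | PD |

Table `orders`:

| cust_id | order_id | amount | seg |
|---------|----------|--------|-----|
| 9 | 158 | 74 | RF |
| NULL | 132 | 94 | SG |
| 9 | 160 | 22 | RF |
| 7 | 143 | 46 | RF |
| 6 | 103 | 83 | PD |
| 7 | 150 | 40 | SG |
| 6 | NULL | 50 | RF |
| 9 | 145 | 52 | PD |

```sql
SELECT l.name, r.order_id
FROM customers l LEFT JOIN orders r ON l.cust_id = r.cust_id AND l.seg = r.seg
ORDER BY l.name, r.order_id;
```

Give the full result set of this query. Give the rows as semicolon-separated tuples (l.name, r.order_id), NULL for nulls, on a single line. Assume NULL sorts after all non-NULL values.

LEFT JOIN keeps every row from `customers`; unmatched rows get NULL for `orders`'s columns.
Matching on l.cust_id = r.cust_id AND l.seg = r.seg. A NULL in a compared column never satisfies the condition.
Matched pairs: 0; unmatched l rows kept: 6.

(Bob, NULL); (Grace, NULL); (Mona, NULL); (Omar, NULL); (Tom, NULL); (Wendy, NULL)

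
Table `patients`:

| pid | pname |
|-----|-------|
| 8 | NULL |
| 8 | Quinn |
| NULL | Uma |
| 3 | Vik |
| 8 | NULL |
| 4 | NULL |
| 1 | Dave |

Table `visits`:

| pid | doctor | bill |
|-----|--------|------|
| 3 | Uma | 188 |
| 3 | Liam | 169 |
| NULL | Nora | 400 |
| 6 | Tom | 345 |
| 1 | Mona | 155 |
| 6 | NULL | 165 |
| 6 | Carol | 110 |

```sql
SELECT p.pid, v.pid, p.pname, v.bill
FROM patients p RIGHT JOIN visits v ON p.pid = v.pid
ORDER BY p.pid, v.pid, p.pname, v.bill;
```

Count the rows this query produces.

7

RIGHT JOIN keeps every row from `visits`; unmatched rows get NULL for `patients`'s columns.
Matching on p.pid = v.pid. A NULL in a compared column never satisfies the condition.
- p[0] pid=8 → no match.
- p[1] pid=8 → no match.
- p[2] pid=NULL → no match.
- p[3] pid=3 → 2 match(es) in v → 2 row(s).
- p[4] pid=8 → no match.
- p[5] pid=4 → no match.
- p[6] pid=1 → 1 match(es) in v → 1 row(s).
- 4 row(s) from v found no p partner → padded with NULL.
Total: 3 matched + 4 padded = 7 rows.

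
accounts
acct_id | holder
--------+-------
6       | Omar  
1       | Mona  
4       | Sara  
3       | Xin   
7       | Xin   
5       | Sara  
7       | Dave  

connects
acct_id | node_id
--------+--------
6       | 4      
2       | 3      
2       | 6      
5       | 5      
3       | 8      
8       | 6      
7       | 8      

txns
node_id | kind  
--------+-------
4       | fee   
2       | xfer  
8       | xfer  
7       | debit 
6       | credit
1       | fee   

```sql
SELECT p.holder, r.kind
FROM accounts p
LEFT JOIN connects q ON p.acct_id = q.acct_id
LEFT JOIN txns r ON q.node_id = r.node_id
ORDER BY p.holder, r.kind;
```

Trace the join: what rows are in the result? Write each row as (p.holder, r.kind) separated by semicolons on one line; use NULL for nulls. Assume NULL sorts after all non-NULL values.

(Dave, xfer); (Mona, NULL); (Omar, fee); (Sara, NULL); (Sara, NULL); (Xin, xfer); (Xin, xfer)

Joins associate left-to-right: accounts LEFT JOIN connects on acct_id gives 7 intermediate row(s).
Then LEFT JOIN `txns r` on node_id: each of those 7 rows is kept; rows whose q.node_id has no match in r get NULL for r's columns.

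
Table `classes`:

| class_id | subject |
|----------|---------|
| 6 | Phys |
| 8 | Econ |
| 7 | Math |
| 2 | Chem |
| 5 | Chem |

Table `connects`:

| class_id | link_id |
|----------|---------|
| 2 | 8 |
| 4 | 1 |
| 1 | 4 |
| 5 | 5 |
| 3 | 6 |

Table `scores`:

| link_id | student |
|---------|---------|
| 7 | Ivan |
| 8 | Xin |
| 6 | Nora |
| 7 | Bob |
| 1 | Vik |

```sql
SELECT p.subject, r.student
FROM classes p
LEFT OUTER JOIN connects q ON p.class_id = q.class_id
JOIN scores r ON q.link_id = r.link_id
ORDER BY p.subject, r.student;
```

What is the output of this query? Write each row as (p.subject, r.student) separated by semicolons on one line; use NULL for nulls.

Step 1 — p LEFT JOIN q on class_id → 5 row(s).
Then INNER JOIN `scores r` on link_id: keep only rows whose q.link_id appears in r.

(Chem, Xin)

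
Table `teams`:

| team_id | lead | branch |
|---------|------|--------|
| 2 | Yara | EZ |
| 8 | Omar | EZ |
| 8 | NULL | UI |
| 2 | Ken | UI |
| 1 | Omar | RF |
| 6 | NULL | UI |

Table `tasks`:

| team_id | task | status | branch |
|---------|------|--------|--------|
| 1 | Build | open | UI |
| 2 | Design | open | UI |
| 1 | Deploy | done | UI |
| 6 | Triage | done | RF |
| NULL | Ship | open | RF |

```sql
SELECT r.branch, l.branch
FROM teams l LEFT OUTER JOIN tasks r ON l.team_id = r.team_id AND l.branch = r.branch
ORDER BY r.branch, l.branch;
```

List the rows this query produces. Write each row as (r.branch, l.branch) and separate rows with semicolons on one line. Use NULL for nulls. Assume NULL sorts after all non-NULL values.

LEFT JOIN keeps every row from `teams`; unmatched rows get NULL for `tasks`'s columns.
Matching on l.team_id = r.team_id AND l.branch = r.branch. A NULL in a compared column never satisfies the condition.
- team_id=2, branch=EZ: no r row matches, row kept with r columns NULL.
- team_id=8, branch=EZ: no r row matches, row kept with r columns NULL.
- team_id=8, branch=UI: no r row matches, row kept with r columns NULL.
- team_id=2, branch=UI: 1 matching r row(s), so 1 row(s) emitted.
- team_id=1, branch=RF: no r row matches, row kept with r columns NULL.
- team_id=6, branch=UI: no r row matches, row kept with r columns NULL.
After projecting and ordering:
r.branch | l.branch
UI | UI
NULL | EZ
NULL | EZ
NULL | RF
NULL | UI
NULL | UI

(UI, UI); (NULL, EZ); (NULL, EZ); (NULL, RF); (NULL, UI); (NULL, UI)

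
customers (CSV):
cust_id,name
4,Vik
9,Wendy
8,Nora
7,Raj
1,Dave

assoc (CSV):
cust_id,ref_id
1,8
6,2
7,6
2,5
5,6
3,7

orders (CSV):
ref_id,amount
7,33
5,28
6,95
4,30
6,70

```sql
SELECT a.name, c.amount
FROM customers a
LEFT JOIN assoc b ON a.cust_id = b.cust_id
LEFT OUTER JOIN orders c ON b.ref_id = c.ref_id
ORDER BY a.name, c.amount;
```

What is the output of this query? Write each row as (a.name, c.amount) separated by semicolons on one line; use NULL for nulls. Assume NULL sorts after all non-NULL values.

(Dave, NULL); (Nora, NULL); (Raj, 70); (Raj, 95); (Vik, NULL); (Wendy, NULL)

Evaluate left to right. First `customers a LEFT JOIN assoc b` on cust_id: 5 row(s).
Then LEFT JOIN `orders c` on ref_id: each of those 5 rows is kept; rows whose b.ref_id has no match in c get NULL for c's columns.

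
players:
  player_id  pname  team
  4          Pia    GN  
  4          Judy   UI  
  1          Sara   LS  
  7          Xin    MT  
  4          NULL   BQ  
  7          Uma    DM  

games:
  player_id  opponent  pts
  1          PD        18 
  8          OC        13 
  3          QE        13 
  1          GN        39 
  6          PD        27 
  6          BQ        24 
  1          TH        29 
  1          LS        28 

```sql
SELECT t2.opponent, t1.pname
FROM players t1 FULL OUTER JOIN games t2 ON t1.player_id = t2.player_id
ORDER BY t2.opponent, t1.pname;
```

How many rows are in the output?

FULL OUTER JOIN keeps every row from both sides; unmatched rows get NULL for the other side's columns.
Matching on t1.player_id = t2.player_id.
- t1 row (player_id=4): no match → kept, t2 columns NULL.
- t1 row (player_id=4): no match → kept, t2 columns NULL.
- t1 row (player_id=1): matches 4 t2 row(s) → 4 output row(s).
- t1 row (player_id=7): no match → kept, t2 columns NULL.
- t1 row (player_id=4): no match → kept, t2 columns NULL.
- t1 row (player_id=7): no match → kept, t2 columns NULL.
- 4 row(s) from t2 found no t1 partner → padded with NULL.
Total: 4 matched + 9 padded = 13 rows.

13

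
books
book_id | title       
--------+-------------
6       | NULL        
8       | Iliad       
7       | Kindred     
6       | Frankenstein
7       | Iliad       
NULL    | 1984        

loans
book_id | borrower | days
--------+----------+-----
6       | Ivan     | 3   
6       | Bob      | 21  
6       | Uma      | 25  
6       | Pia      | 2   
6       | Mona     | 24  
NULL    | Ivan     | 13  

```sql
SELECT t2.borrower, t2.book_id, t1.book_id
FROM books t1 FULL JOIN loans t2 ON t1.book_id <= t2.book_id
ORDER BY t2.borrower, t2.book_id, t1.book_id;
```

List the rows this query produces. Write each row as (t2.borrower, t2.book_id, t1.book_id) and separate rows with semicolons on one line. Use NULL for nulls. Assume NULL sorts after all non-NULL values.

FULL OUTER JOIN keeps every row from both sides; unmatched rows get NULL for the other side's columns.
Matching on t1.book_id <= t2.book_id. A NULL in a compared column never satisfies the condition.
- book_id=6: 5 matching t2 row(s), so 5 row(s) emitted.
- book_id=8: no t2 row matches, row kept with t2 columns NULL.
- book_id=7: no t2 row matches, row kept with t2 columns NULL.
- book_id=6: 5 matching t2 row(s), so 5 row(s) emitted.
- book_id=7: no t2 row matches, row kept with t2 columns NULL.
- book_id=NULL: no t2 row matches, row kept with t2 columns NULL.
- plus 1 unmatched t2 row(s), each kept with NULL t1 columns.

(Bob, 6, 6); (Bob, 6, 6); (Ivan, 6, 6); (Ivan, 6, 6); (Ivan, NULL, NULL); (Mona, 6, 6); (Mona, 6, 6); (Pia, 6, 6); (Pia, 6, 6); (Uma, 6, 6); (Uma, 6, 6); (NULL, NULL, 7); (NULL, NULL, 7); (NULL, NULL, 8); (NULL, NULL, NULL)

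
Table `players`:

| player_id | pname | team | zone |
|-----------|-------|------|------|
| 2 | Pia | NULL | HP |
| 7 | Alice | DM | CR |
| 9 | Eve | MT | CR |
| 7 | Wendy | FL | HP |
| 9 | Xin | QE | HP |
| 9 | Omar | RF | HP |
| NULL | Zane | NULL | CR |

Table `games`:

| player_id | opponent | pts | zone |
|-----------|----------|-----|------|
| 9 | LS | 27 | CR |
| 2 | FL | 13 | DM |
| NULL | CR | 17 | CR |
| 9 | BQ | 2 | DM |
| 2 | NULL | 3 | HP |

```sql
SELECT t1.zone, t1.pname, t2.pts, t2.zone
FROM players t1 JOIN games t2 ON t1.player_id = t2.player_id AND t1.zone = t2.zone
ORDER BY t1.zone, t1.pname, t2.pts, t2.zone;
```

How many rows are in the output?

2

INNER JOIN keeps only pairs where the ON condition holds.
Matching on t1.player_id = t2.player_id AND t1.zone = t2.zone. A NULL in a compared column never satisfies the condition.
- t1 (player_id=2, zone=HP) pairs with 1 row(s) of t2.
- t1 (player_id=7, zone=CR) has no partner → excluded.
- t1 (player_id=9, zone=CR) pairs with 1 row(s) of t2.
- t1 (player_id=7, zone=HP) has no partner → excluded.
- t1 (player_id=9, zone=HP) has no partner → excluded.
- t1 (player_id=9, zone=HP) has no partner → excluded.
- t1 (player_id=NULL, zone=CR) has no partner → excluded.
Total: 2 rows.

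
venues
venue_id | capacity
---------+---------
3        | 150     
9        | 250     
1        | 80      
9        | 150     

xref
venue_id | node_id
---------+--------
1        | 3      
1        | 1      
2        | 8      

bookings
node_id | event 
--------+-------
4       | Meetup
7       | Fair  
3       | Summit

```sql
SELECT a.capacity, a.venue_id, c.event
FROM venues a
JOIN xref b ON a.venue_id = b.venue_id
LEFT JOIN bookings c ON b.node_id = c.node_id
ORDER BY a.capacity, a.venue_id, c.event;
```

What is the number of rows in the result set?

2

Joins associate left-to-right: venues INNER JOIN xref on venue_id gives 2 intermediate row(s).
Then LEFT JOIN `bookings c` on node_id: each of those 2 rows is kept; rows whose b.node_id has no match in c get NULL for c's columns.
Result: 2 row(s).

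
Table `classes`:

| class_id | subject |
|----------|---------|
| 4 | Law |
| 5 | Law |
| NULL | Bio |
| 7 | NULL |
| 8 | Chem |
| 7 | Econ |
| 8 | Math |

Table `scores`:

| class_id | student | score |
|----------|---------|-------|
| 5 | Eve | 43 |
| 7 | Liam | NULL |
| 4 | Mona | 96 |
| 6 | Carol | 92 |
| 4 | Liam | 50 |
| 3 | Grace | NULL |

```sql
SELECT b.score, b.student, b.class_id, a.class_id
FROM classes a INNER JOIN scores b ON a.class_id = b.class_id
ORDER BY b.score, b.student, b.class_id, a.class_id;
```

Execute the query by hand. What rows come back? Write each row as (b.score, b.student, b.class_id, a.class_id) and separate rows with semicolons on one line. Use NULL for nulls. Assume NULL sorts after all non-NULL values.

(43, Eve, 5, 5); (50, Liam, 4, 4); (96, Mona, 4, 4); (NULL, Liam, 7, 7); (NULL, Liam, 7, 7)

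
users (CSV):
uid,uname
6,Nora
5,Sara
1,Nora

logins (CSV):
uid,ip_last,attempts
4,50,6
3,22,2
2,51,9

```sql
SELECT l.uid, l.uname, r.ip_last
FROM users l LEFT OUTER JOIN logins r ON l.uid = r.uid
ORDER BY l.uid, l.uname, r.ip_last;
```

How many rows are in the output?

LEFT JOIN keeps every row from `users`; unmatched rows get NULL for `logins`'s columns.
Matching on l.uid = r.uid.
- l[0] uid=6 → no match; kept with NULLs on the r side.
- l[1] uid=5 → no match; kept with NULLs on the r side.
- l[2] uid=1 → no match; kept with NULLs on the r side.
Total: 0 matched + 3 padded = 3 rows.

3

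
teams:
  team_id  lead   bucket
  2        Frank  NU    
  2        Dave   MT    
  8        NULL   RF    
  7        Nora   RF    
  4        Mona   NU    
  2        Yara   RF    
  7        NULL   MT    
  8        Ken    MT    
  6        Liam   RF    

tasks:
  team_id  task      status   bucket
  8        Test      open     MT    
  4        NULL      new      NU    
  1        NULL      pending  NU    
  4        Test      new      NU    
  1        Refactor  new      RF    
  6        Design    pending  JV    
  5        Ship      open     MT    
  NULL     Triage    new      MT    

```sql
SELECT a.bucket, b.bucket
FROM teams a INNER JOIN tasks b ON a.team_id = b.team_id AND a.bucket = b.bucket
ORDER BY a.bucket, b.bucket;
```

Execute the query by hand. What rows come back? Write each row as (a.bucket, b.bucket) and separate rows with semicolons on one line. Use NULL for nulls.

INNER JOIN keeps only pairs where the ON condition holds.
Matching on a.team_id = b.team_id AND a.bucket = b.bucket. A NULL in a compared column never satisfies the condition.
Matched pairs: 3.

(MT, MT); (NU, NU); (NU, NU)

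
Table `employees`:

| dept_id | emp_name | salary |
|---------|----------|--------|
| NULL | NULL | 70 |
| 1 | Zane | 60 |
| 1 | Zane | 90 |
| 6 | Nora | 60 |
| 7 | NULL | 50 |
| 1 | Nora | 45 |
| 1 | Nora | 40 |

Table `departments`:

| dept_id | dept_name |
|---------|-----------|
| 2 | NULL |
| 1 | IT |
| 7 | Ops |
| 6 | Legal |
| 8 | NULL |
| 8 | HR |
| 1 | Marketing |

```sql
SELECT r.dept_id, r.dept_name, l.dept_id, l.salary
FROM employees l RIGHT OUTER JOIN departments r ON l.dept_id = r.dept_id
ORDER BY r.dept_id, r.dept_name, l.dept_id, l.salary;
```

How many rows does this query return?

13

RIGHT JOIN keeps every row from `departments`; unmatched rows get NULL for `employees`'s columns.
Matching on l.dept_id = r.dept_id. A NULL in a compared column never satisfies the condition.
Matched pairs: 10; unmatched r rows kept: 3.
Total: 10 matched + 3 padded = 13 rows.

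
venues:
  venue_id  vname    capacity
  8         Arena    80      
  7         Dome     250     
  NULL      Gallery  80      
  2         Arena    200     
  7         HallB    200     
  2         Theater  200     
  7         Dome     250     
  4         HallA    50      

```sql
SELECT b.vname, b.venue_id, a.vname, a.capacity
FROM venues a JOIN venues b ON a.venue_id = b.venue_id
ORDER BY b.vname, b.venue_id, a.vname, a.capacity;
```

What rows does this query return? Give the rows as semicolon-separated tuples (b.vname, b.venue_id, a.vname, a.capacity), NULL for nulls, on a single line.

(Arena, 2, Arena, 200); (Arena, 2, Theater, 200); (Arena, 8, Arena, 80); (Dome, 7, Dome, 250); (Dome, 7, Dome, 250); (Dome, 7, Dome, 250); (Dome, 7, Dome, 250); (Dome, 7, HallB, 200); (Dome, 7, HallB, 200); (HallA, 4, HallA, 50); (HallB, 7, Dome, 250); (HallB, 7, Dome, 250); (HallB, 7, HallB, 200); (Theater, 2, Arena, 200); (Theater, 2, Theater, 200)

INNER JOIN keeps only pairs where the ON condition holds.
Matching on a.venue_id = b.venue_id. A NULL in a compared column never satisfies the condition.
- a row (venue_id=8): matches 1 b row(s) → 1 output row(s).
- a row (venue_id=7): matches 3 b row(s) → 3 output row(s).
- a row (venue_id=NULL): no match → dropped.
- a row (venue_id=2): matches 2 b row(s) → 2 output row(s).
- a row (venue_id=7): matches 3 b row(s) → 3 output row(s).
- a row (venue_id=2): matches 2 b row(s) → 2 output row(s).
- a row (venue_id=7): matches 3 b row(s) → 3 output row(s).
- a row (venue_id=4): matches 1 b row(s) → 1 output row(s).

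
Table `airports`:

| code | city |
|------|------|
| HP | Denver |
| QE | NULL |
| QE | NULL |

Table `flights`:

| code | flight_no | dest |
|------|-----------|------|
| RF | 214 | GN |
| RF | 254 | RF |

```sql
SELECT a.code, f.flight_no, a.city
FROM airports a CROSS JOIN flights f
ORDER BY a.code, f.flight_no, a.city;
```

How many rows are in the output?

CROSS JOIN pairs every row of `airports` with every row of `flights`: 3 × 2 = 6 rows.

6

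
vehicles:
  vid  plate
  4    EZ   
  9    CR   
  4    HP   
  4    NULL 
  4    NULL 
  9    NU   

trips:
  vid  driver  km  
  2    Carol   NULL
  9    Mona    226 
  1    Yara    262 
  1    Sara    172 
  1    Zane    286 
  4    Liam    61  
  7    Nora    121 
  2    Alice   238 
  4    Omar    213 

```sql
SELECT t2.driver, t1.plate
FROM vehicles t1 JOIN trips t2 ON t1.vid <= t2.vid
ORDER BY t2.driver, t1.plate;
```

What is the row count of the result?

INNER JOIN keeps only pairs where the ON condition holds.
Matching on t1.vid <= t2.vid.
- t1 (vid=4) pairs with 4 row(s) of t2.
- t1 (vid=9) pairs with 1 row(s) of t2.
- t1 (vid=4) pairs with 4 row(s) of t2.
- t1 (vid=4) pairs with 4 row(s) of t2.
- t1 (vid=4) pairs with 4 row(s) of t2.
- t1 (vid=9) pairs with 1 row(s) of t2.
Total: 18 rows.

18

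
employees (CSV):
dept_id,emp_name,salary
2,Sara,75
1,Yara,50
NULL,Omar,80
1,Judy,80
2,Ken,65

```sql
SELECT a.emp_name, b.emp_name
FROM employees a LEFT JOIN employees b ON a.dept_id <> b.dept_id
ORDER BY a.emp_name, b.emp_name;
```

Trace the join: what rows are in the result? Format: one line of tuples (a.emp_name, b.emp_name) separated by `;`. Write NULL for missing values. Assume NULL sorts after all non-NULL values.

(Judy, Ken); (Judy, Sara); (Ken, Judy); (Ken, Yara); (Omar, NULL); (Sara, Judy); (Sara, Yara); (Yara, Ken); (Yara, Sara)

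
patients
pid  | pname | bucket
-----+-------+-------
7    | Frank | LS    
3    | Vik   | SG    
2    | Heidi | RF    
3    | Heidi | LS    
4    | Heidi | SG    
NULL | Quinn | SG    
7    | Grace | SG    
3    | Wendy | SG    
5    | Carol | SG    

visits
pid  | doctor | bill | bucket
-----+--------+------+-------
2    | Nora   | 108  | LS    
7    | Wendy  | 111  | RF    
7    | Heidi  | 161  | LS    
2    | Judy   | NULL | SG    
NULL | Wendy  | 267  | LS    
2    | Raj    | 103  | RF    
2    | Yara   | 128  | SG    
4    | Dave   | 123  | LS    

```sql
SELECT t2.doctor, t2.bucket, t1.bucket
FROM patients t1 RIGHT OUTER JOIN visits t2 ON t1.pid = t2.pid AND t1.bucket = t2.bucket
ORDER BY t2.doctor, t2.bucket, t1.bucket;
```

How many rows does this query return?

RIGHT JOIN keeps every row from `visits`; unmatched rows get NULL for `patients`'s columns.
Matching on t1.pid = t2.pid AND t1.bucket = t2.bucket. A NULL in a compared column never satisfies the condition.
- pid=7, bucket=LS: 1 matching t2 row(s), so 1 row(s) emitted.
- pid=3, bucket=SG: no matching t2 row.
- pid=2, bucket=RF: 1 matching t2 row(s), so 1 row(s) emitted.
- pid=3, bucket=LS: no matching t2 row.
- pid=4, bucket=SG: no matching t2 row.
- pid=NULL, bucket=SG: no matching t2 row.
- pid=7, bucket=SG: no matching t2 row.
- pid=3, bucket=SG: no matching t2 row.
- pid=5, bucket=SG: no matching t2 row.
- plus 6 unmatched t2 row(s), each kept with NULL t1 columns.
Total: 2 matched + 6 padded = 8 rows.

8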